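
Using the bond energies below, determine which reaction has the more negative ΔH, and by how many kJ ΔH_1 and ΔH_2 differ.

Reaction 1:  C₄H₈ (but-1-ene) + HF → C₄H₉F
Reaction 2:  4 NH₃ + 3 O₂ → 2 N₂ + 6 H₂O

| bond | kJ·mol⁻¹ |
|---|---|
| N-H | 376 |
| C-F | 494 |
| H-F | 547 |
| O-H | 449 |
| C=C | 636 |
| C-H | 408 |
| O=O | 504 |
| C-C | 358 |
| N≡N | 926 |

Reaction 2, by 1139 kJ

Reaction 1:
  Bonds broken (reactants):
    C-C: 2 × 358 = 716
    C-H: 8 × 408 = 3264
    C=C: 1 × 636 = 636
    H-F: 1 × 547 = 547
    Σ(broken) = 5163 kJ
  Bonds formed (products):
    C-C: 3 × 358 = 1074
    C-F: 1 × 494 = 494
    C-H: 9 × 408 = 3672
    Σ(formed) = 5240 kJ
  ΔH_1 = 5163 − 5240 = −77 kJ
Reaction 2:
  Bonds broken (reactants):
    N-H: 12 × 376 = 4512
    O=O: 3 × 504 = 1512
    Σ(broken) = 6024 kJ
  Bonds formed (products):
    N≡N: 2 × 926 = 1852
    O-H: 12 × 449 = 5388
    Σ(formed) = 7240 kJ
  ΔH_2 = 6024 − 7240 = −1216 kJ
ΔH_1 − ΔH_2 = +1139 kJ, so reaction 2 has the more negative ΔH; |ΔH_1 − ΔH_2| = 1139 kJ.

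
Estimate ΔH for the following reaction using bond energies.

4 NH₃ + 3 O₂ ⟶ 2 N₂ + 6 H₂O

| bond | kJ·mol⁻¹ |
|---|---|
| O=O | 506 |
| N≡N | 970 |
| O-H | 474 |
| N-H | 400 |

ΔH ≈ −1310 kJ

Bonds broken (reactants):
  N-H: 12 × 400 = 4800
  O=O: 3 × 506 = 1518
  Σ(broken) = 6318 kJ
Bonds formed (products):
  N≡N: 2 × 970 = 1940
  O-H: 12 × 474 = 5688
  Σ(formed) = 7628 kJ
ΔH = Σ(broken) − Σ(formed) = 6318 − 7628 = −1310 kJ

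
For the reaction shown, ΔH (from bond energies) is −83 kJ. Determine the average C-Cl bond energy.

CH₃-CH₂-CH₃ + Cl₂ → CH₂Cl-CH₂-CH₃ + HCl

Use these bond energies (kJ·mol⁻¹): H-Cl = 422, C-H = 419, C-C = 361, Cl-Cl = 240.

Let D be the C-Cl bond energy.
Σ(broken) = 2×361 + 8×419 + 1×240 = 4314
Σ(formed) = 2×361 + 1×D + 7×419 + 1×422 = 4077 + D
ΔH = Σ(broken) − Σ(formed) = (4314) − (4077 + D) = +237 − D
Setting this equal to −83 kJ gives D = 320 kJ/mol.

D(C-Cl) ≈ 320 kJ/mol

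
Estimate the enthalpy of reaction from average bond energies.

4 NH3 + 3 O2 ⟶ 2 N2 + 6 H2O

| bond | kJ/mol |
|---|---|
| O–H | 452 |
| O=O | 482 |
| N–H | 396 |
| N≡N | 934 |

ΔH ≈ −1094 kJ

Bonds broken (reactants):
  N–H: 12 × 396 = 4752
  O=O: 3 × 482 = 1446
  Σ(broken) = 6198 kJ
Bonds formed (products):
  N≡N: 2 × 934 = 1868
  O–H: 12 × 452 = 5424
  Σ(formed) = 7292 kJ
ΔH = Σ(broken) − Σ(formed) = 6198 − 7292 = −1094 kJ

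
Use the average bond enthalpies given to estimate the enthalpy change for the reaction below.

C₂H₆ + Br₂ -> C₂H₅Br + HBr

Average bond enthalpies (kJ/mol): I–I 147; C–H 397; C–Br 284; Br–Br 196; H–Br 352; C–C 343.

Bonds broken (reactants):
  Br–Br: 1 × 196 = 196
  C–C: 1 × 343 = 343
  C–H: 6 × 397 = 2382
  Σ(broken) = 2921 kJ
Bonds formed (products):
  C–Br: 1 × 284 = 284
  C–C: 1 × 343 = 343
  C–H: 5 × 397 = 1985
  H–Br: 1 × 352 = 352
  Σ(formed) = 2964 kJ
ΔH = Σ(broken) − Σ(formed) = 2921 − 2964 = −43 kJ

ΔH ≈ −43 kJ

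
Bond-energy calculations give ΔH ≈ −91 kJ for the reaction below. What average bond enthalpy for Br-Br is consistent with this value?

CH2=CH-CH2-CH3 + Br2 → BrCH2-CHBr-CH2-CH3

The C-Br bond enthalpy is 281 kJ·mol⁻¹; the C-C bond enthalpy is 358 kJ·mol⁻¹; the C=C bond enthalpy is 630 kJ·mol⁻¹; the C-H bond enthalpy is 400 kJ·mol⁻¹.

Let D be the Br-Br bond energy.
Σ(broken) = 1×D + 2×358 + 8×400 + 1×630 = 4546 + D
Σ(formed) = 2×281 + 3×358 + 8×400 = 4836
ΔH = Σ(broken) − Σ(formed) = (4546 + D) − (4836) = −290 + D
Setting this equal to −91 kJ gives D = 199 kJ/mol.

D(Br-Br) ≈ 199 kJ/mol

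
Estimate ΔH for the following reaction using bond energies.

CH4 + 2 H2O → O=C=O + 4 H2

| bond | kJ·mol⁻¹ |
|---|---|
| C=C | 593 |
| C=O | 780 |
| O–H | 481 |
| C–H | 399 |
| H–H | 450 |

Bonds broken (reactants):
  C–H: 4 × 399 = 1596
  O–H: 4 × 481 = 1924
  Σ(broken) = 3520 kJ
Bonds formed (products):
  C=O: 2 × 780 = 1560
  H–H: 4 × 450 = 1800
  Σ(formed) = 3360 kJ
ΔH = Σ(broken) − Σ(formed) = 3520 − 3360 = +160 kJ

ΔH ≈ +160 kJ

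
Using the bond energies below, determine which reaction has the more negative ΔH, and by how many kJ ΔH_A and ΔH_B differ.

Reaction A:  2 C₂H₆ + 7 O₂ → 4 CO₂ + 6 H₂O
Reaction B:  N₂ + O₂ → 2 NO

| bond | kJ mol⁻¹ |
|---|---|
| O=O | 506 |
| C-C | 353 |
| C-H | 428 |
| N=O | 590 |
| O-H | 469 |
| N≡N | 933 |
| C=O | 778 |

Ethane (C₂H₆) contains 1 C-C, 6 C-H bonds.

Reaction A:
  Bonds broken (reactants):
    C-C: 2 × 353 = 706
    C-H: 12 × 428 = 5136
    O=O: 7 × 506 = 3542
    Σ(broken) = 9384 kJ
  Bonds formed (products):
    C=O: 8 × 778 = 6224
    O-H: 12 × 469 = 5628
    Σ(formed) = 11852 kJ
  ΔH_A = 9384 − 11852 = −2468 kJ
Reaction B:
  Bonds broken (reactants):
    N≡N: 1 × 933 = 933
    O=O: 1 × 506 = 506
    Σ(broken) = 1439 kJ
  Bonds formed (products):
    N=O: 2 × 590 = 1180
    Σ(formed) = 1180 kJ
  ΔH_B = 1439 − 1180 = +259 kJ
ΔH_A − ΔH_B = −2727 kJ, so reaction A has the more negative ΔH; |ΔH_A − ΔH_B| = 2727 kJ.

Reaction A, by 2727 kJ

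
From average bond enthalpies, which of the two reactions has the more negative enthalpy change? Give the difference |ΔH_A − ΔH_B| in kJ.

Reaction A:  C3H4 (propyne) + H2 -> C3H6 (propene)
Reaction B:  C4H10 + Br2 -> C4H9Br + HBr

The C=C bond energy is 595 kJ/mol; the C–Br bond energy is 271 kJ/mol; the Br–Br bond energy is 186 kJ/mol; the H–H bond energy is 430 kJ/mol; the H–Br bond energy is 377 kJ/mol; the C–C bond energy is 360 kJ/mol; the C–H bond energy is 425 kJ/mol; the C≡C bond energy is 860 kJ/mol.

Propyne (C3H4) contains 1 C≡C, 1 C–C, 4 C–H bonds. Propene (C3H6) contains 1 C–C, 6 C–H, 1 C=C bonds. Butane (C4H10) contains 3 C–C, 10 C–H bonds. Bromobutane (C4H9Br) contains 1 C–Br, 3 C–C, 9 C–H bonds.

Reaction A:
  Bonds broken (reactants):
    C≡C: 1 × 860 = 860
    C–C: 1 × 360 = 360
    C–H: 4 × 425 = 1700
    H–H: 1 × 430 = 430
    Σ(broken) = 3350 kJ
  Bonds formed (products):
    C–C: 1 × 360 = 360
    C–H: 6 × 425 = 2550
    C=C: 1 × 595 = 595
    Σ(formed) = 3505 kJ
  ΔH_A = 3350 − 3505 = −155 kJ
Reaction B:
  Bonds broken (reactants):
    Br–Br: 1 × 186 = 186
    C–C: 3 × 360 = 1080
    C–H: 10 × 425 = 4250
    Σ(broken) = 5516 kJ
  Bonds formed (products):
    C–Br: 1 × 271 = 271
    C–C: 3 × 360 = 1080
    C–H: 9 × 425 = 3825
    H–Br: 1 × 377 = 377
    Σ(formed) = 5553 kJ
  ΔH_B = 5516 − 5553 = −37 kJ
ΔH_A − ΔH_B = −118 kJ, so reaction A has the more negative ΔH; |ΔH_A − ΔH_B| = 118 kJ.

Reaction A, by 118 kJ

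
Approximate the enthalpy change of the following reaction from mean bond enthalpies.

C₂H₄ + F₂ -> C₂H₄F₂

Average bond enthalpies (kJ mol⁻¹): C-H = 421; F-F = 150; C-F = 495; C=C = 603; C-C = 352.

ΔH ≈ −589 kJ

Bonds broken (reactants):
  C-H: 4 × 421 = 1684
  C=C: 1 × 603 = 603
  F-F: 1 × 150 = 150
  Σ(broken) = 2437 kJ
Bonds formed (products):
  C-C: 1 × 352 = 352
  C-F: 2 × 495 = 990
  C-H: 4 × 421 = 1684
  Σ(formed) = 3026 kJ
ΔH = Σ(broken) − Σ(formed) = 2437 − 3026 = −589 kJ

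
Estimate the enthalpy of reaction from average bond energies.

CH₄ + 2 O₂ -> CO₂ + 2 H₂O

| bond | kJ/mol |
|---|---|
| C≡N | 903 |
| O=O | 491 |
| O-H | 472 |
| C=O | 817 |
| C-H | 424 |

ΔH ≈ −844 kJ

Bonds broken (reactants):
  C-H: 4 × 424 = 1696
  O=O: 2 × 491 = 982
  Σ(broken) = 2678 kJ
Bonds formed (products):
  C=O: 2 × 817 = 1634
  O-H: 4 × 472 = 1888
  Σ(formed) = 3522 kJ
ΔH = Σ(broken) − Σ(formed) = 2678 − 3522 = −844 kJ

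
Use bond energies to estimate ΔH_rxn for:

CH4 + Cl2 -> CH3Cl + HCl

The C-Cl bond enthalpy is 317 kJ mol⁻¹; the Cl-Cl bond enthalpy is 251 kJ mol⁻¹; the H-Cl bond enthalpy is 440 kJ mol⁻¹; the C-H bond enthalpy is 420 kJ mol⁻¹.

Bonds broken (reactants):
  C-H: 4 × 420 = 1680
  Cl-Cl: 1 × 251 = 251
  Σ(broken) = 1931 kJ
Bonds formed (products):
  C-Cl: 1 × 317 = 317
  C-H: 3 × 420 = 1260
  H-Cl: 1 × 440 = 440
  Σ(formed) = 2017 kJ
ΔH = Σ(broken) − Σ(formed) = 1931 − 2017 = −86 kJ

ΔH ≈ −86 kJ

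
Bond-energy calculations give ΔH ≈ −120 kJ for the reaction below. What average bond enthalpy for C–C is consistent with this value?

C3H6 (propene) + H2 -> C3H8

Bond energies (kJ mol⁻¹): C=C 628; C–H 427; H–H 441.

Let D be the C–C bond energy.
Σ(broken) = 1×D + 6×427 + 1×628 + 1×441 = 3631 + D
Σ(formed) = 2×D + 8×427 = 3416 + 2D
ΔH = Σ(broken) − Σ(formed) = (3631 + D) − (3416 + 2D) = +215 − D
Setting this equal to −120 kJ gives D = 335 kJ/mol.

D(C–C) ≈ 335 kJ/mol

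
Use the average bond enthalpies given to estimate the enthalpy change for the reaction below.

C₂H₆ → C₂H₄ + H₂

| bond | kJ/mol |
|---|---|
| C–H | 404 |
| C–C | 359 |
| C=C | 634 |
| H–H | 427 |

Bonds broken (reactants):
  C–C: 1 × 359 = 359
  C–H: 6 × 404 = 2424
  Σ(broken) = 2783 kJ
Bonds formed (products):
  C–H: 4 × 404 = 1616
  C=C: 1 × 634 = 634
  H–H: 1 × 427 = 427
  Σ(formed) = 2677 kJ
ΔH = Σ(broken) − Σ(formed) = 2783 − 2677 = +106 kJ

ΔH ≈ +106 kJ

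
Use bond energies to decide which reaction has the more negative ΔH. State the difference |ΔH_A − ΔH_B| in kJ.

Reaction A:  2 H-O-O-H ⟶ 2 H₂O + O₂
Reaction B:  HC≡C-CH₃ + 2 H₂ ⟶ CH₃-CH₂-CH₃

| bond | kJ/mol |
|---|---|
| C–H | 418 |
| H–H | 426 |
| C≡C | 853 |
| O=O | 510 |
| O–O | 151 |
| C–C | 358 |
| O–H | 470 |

Reaction A:
  Bonds broken (reactants):
    O–H: 4 × 470 = 1880
    O–O: 2 × 151 = 302
    Σ(broken) = 2182 kJ
  Bonds formed (products):
    O–H: 4 × 470 = 1880
    O=O: 1 × 510 = 510
    Σ(formed) = 2390 kJ
  ΔH_A = 2182 − 2390 = −208 kJ
Reaction B:
  Bonds broken (reactants):
    C≡C: 1 × 853 = 853
    C–C: 1 × 358 = 358
    C–H: 4 × 418 = 1672
    H–H: 2 × 426 = 852
    Σ(broken) = 3735 kJ
  Bonds formed (products):
    C–C: 2 × 358 = 716
    C–H: 8 × 418 = 3344
    Σ(formed) = 4060 kJ
  ΔH_B = 3735 − 4060 = −325 kJ
ΔH_A − ΔH_B = +117 kJ, so reaction B has the more negative ΔH; |ΔH_A − ΔH_B| = 117 kJ.

Reaction B, by 117 kJ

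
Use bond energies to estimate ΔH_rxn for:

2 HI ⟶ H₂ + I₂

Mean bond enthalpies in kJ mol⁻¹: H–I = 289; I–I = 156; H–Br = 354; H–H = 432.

Bonds broken (reactants):
  H–I: 2 × 289 = 578
  Σ(broken) = 578 kJ
Bonds formed (products):
  H–H: 1 × 432 = 432
  I–I: 1 × 156 = 156
  Σ(formed) = 588 kJ
ΔH = Σ(broken) − Σ(formed) = 578 − 588 = −10 kJ

ΔH ≈ −10 kJ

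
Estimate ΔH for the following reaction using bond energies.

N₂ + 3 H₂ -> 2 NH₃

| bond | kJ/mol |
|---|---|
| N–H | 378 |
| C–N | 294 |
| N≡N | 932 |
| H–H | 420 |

Bonds broken (reactants):
  H–H: 3 × 420 = 1260
  N≡N: 1 × 932 = 932
  Σ(broken) = 2192 kJ
Bonds formed (products):
  N–H: 6 × 378 = 2268
  Σ(formed) = 2268 kJ
ΔH = Σ(broken) − Σ(formed) = 2192 − 2268 = −76 kJ

ΔH ≈ −76 kJ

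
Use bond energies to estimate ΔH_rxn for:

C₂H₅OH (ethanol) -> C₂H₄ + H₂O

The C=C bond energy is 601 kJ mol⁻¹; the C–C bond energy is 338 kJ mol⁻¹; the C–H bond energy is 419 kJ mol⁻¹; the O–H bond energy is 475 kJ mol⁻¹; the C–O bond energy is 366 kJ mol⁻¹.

Bonds broken (reactants):
  C–C: 1 × 338 = 338
  C–H: 5 × 419 = 2095
  C–O: 1 × 366 = 366
  O–H: 1 × 475 = 475
  Σ(broken) = 3274 kJ
Bonds formed (products):
  C–H: 4 × 419 = 1676
  C=C: 1 × 601 = 601
  O–H: 2 × 475 = 950
  Σ(formed) = 3227 kJ
ΔH = Σ(broken) − Σ(formed) = 3274 − 3227 = +47 kJ

ΔH ≈ +47 kJ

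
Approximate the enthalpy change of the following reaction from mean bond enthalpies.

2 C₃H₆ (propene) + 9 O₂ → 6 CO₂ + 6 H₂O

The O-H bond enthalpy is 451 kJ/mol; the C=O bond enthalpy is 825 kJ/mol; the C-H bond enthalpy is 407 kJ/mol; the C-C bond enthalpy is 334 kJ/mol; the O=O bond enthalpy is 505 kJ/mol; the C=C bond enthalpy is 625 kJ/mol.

ΔH ≈ −3965 kJ

Bonds broken (reactants):
  C-C: 2 × 334 = 668
  C-H: 12 × 407 = 4884
  C=C: 2 × 625 = 1250
  O=O: 9 × 505 = 4545
  Σ(broken) = 11347 kJ
Bonds formed (products):
  C=O: 12 × 825 = 9900
  O-H: 12 × 451 = 5412
  Σ(formed) = 15312 kJ
ΔH = Σ(broken) − Σ(formed) = 11347 − 15312 = −3965 kJ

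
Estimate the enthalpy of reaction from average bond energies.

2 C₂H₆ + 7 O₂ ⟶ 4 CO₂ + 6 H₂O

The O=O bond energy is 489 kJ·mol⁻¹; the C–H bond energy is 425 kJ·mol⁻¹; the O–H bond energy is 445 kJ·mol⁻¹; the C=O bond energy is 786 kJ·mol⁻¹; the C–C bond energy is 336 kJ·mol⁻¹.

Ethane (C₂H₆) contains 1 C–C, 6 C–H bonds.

ΔH ≈ −2433 kJ

Bonds broken (reactants):
  C–C: 2 × 336 = 672
  C–H: 12 × 425 = 5100
  O=O: 7 × 489 = 3423
  Σ(broken) = 9195 kJ
Bonds formed (products):
  C=O: 8 × 786 = 6288
  O–H: 12 × 445 = 5340
  Σ(formed) = 11628 kJ
ΔH = Σ(broken) − Σ(formed) = 9195 − 11628 = −2433 kJ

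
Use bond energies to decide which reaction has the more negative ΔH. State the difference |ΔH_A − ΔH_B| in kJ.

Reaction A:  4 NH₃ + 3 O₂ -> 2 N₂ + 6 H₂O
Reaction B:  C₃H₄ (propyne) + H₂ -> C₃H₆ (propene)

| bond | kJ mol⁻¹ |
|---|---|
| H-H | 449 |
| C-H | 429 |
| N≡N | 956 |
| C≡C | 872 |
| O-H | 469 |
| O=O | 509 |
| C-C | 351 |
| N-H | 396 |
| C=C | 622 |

Reaction A:
  Bonds broken (reactants):
    N-H: 12 × 396 = 4752
    O=O: 3 × 509 = 1527
    Σ(broken) = 6279 kJ
  Bonds formed (products):
    N≡N: 2 × 956 = 1912
    O-H: 12 × 469 = 5628
    Σ(formed) = 7540 kJ
  ΔH_A = 6279 − 7540 = −1261 kJ
Reaction B:
  Bonds broken (reactants):
    C≡C: 1 × 872 = 872
    C-C: 1 × 351 = 351
    C-H: 4 × 429 = 1716
    H-H: 1 × 449 = 449
    Σ(broken) = 3388 kJ
  Bonds formed (products):
    C-C: 1 × 351 = 351
    C-H: 6 × 429 = 2574
    C=C: 1 × 622 = 622
    Σ(formed) = 3547 kJ
  ΔH_B = 3388 − 3547 = −159 kJ
ΔH_A − ΔH_B = −1102 kJ, so reaction A has the more negative ΔH; |ΔH_A − ΔH_B| = 1102 kJ.

Reaction A, by 1102 kJ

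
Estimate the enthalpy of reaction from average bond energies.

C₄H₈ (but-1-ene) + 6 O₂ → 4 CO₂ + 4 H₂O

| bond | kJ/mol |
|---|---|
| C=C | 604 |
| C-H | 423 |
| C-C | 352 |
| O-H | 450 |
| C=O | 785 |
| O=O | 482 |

ΔH ≈ −2296 kJ

Bonds broken (reactants):
  C-C: 2 × 352 = 704
  C-H: 8 × 423 = 3384
  C=C: 1 × 604 = 604
  O=O: 6 × 482 = 2892
  Σ(broken) = 7584 kJ
Bonds formed (products):
  C=O: 8 × 785 = 6280
  O-H: 8 × 450 = 3600
  Σ(formed) = 9880 kJ
ΔH = Σ(broken) − Σ(formed) = 7584 − 9880 = −2296 kJ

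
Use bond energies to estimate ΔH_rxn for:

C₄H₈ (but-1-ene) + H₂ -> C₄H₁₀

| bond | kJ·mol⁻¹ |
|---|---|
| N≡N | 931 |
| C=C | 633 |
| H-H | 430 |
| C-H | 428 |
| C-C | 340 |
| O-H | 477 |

Bonds broken (reactants):
  C-C: 2 × 340 = 680
  C-H: 8 × 428 = 3424
  C=C: 1 × 633 = 633
  H-H: 1 × 430 = 430
  Σ(broken) = 5167 kJ
Bonds formed (products):
  C-C: 3 × 340 = 1020
  C-H: 10 × 428 = 4280
  Σ(formed) = 5300 kJ
ΔH = Σ(broken) − Σ(formed) = 5167 − 5300 = −133 kJ

ΔH ≈ −133 kJ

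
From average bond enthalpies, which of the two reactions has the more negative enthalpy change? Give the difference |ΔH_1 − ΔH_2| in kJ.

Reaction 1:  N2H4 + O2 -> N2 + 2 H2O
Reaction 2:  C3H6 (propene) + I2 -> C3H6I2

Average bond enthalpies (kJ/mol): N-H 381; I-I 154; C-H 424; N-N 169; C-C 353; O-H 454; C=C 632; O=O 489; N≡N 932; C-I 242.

Reaction 1:
  Bonds broken (reactants):
    N-H: 4 × 381 = 1524
    N-N: 1 × 169 = 169
    O=O: 1 × 489 = 489
    Σ(broken) = 2182 kJ
  Bonds formed (products):
    N≡N: 1 × 932 = 932
    O-H: 4 × 454 = 1816
    Σ(formed) = 2748 kJ
  ΔH_1 = 2182 − 2748 = −566 kJ
Reaction 2:
  Bonds broken (reactants):
    C-C: 1 × 353 = 353
    C-H: 6 × 424 = 2544
    C=C: 1 × 632 = 632
    I-I: 1 × 154 = 154
    Σ(broken) = 3683 kJ
  Bonds formed (products):
    C-C: 2 × 353 = 706
    C-H: 6 × 424 = 2544
    C-I: 2 × 242 = 484
    Σ(formed) = 3734 kJ
  ΔH_2 = 3683 − 3734 = −51 kJ
ΔH_1 − ΔH_2 = −515 kJ, so reaction 1 has the more negative ΔH; |ΔH_1 − ΔH_2| = 515 kJ.

Reaction 1, by 515 kJ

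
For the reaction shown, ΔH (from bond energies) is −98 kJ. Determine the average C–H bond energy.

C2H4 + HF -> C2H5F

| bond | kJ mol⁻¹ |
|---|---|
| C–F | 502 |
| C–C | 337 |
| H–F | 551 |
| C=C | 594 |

D(C–H) ≈ 404 kJ/mol

Let D be the C–H bond energy.
Σ(broken) = 4×D + 1×594 + 1×551 = 1145 + 4D
Σ(formed) = 1×337 + 1×502 + 5×D = 839 + 5D
ΔH = Σ(broken) − Σ(formed) = (1145 + 4D) − (839 + 5D) = +306 − D
Setting this equal to −98 kJ gives D = 404 kJ/mol.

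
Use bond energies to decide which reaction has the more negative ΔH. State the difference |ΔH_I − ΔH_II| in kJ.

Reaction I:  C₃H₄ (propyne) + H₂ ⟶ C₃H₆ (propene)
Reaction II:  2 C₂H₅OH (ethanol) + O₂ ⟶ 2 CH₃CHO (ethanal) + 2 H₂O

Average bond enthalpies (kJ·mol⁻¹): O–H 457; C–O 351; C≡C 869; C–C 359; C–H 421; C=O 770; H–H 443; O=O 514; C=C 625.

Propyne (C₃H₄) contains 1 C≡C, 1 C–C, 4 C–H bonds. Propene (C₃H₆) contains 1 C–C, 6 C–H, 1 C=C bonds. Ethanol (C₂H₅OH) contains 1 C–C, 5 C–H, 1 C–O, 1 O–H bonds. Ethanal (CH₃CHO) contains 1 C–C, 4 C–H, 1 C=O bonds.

Reaction I:
  Bonds broken (reactants):
    C≡C: 1 × 869 = 869
    C–C: 1 × 359 = 359
    C–H: 4 × 421 = 1684
    H–H: 1 × 443 = 443
    Σ(broken) = 3355 kJ
  Bonds formed (products):
    C–C: 1 × 359 = 359
    C–H: 6 × 421 = 2526
    C=C: 1 × 625 = 625
    Σ(formed) = 3510 kJ
  ΔH_I = 3355 − 3510 = −155 kJ
Reaction II:
  Bonds broken (reactants):
    C–C: 2 × 359 = 718
    C–H: 10 × 421 = 4210
    C–O: 2 × 351 = 702
    O–H: 2 × 457 = 914
    O=O: 1 × 514 = 514
    Σ(broken) = 7058 kJ
  Bonds formed (products):
    C–C: 2 × 359 = 718
    C–H: 8 × 421 = 3368
    C=O: 2 × 770 = 1540
    O–H: 4 × 457 = 1828
    Σ(formed) = 7454 kJ
  ΔH_II = 7058 − 7454 = −396 kJ
ΔH_I − ΔH_II = +241 kJ, so reaction II has the more negative ΔH; |ΔH_I − ΔH_II| = 241 kJ.

Reaction II, by 241 kJ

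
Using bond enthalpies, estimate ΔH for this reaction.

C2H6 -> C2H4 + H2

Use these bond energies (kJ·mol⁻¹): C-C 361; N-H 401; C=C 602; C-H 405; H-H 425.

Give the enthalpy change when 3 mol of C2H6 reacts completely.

ΔH = +432 kJ

Bonds broken (reactants):
  C-C: 1 × 361 = 361
  C-H: 6 × 405 = 2430
  Σ(broken) = 2791 kJ
Bonds formed (products):
  C-H: 4 × 405 = 1620
  C=C: 1 × 602 = 602
  H-H: 1 × 425 = 425
  Σ(formed) = 2647 kJ
ΔH = Σ(broken) − Σ(formed) = 2791 − 2647 = +144 kJ
For 3× the reaction as written: 3 × (+144) = +432 kJ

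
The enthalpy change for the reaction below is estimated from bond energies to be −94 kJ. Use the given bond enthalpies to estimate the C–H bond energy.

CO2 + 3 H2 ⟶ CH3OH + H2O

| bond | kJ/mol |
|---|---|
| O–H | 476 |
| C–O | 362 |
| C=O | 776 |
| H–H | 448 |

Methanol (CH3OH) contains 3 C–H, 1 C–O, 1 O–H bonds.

Let D be the C–H bond energy.
Σ(broken) = 2×776 + 3×448 = 2896
Σ(formed) = 3×D + 1×362 + 3×476 = 1790 + 3D
ΔH = Σ(broken) − Σ(formed) = (2896) − (1790 + 3D) = +1106 − 3D
Setting this equal to −94 kJ gives 3D = 1200, so D = 400 kJ/mol.

D(C–H) ≈ 400 kJ/mol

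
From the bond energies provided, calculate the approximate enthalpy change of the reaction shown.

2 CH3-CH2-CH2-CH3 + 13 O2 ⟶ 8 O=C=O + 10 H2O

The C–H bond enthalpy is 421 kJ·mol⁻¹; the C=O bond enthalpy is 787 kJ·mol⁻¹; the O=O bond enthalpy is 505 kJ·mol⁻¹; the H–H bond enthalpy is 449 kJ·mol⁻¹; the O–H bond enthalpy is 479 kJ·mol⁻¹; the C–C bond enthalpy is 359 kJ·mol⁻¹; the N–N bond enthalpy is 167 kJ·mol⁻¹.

ΔH ≈ −5033 kJ

Bonds broken (reactants):
  C–C: 6 × 359 = 2154
  C–H: 20 × 421 = 8420
  O=O: 13 × 505 = 6565
  Σ(broken) = 17139 kJ
Bonds formed (products):
  C=O: 16 × 787 = 12592
  O–H: 20 × 479 = 9580
  Σ(formed) = 22172 kJ
ΔH = Σ(broken) − Σ(formed) = 17139 − 22172 = −5033 kJ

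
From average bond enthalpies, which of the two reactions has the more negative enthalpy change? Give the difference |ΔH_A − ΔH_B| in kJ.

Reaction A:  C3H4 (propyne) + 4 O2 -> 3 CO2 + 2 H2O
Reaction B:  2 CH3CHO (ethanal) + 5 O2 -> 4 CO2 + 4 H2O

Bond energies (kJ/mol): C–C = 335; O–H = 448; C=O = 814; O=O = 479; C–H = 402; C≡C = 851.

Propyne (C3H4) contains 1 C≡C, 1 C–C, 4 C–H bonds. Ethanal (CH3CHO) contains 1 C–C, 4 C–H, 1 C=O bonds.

Reaction B, by 221 kJ

Reaction A:
  Bonds broken (reactants):
    C≡C: 1 × 851 = 851
    C–C: 1 × 335 = 335
    C–H: 4 × 402 = 1608
    O=O: 4 × 479 = 1916
    Σ(broken) = 4710 kJ
  Bonds formed (products):
    C=O: 6 × 814 = 4884
    O–H: 4 × 448 = 1792
    Σ(formed) = 6676 kJ
  ΔH_A = 4710 − 6676 = −1966 kJ
Reaction B:
  Bonds broken (reactants):
    C–C: 2 × 335 = 670
    C–H: 8 × 402 = 3216
    C=O: 2 × 814 = 1628
    O=O: 5 × 479 = 2395
    Σ(broken) = 7909 kJ
  Bonds formed (products):
    C=O: 8 × 814 = 6512
    O–H: 8 × 448 = 3584
    Σ(formed) = 10096 kJ
  ΔH_B = 7909 − 10096 = −2187 kJ
ΔH_A − ΔH_B = +221 kJ, so reaction B has the more negative ΔH; |ΔH_A − ΔH_B| = 221 kJ.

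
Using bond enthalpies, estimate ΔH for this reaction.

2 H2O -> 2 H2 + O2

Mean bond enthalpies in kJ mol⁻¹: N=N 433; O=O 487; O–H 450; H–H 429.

Bonds broken (reactants):
  O–H: 4 × 450 = 1800
  Σ(broken) = 1800 kJ
Bonds formed (products):
  H–H: 2 × 429 = 858
  O=O: 1 × 487 = 487
  Σ(formed) = 1345 kJ
ΔH = Σ(broken) − Σ(formed) = 1800 − 1345 = +455 kJ

ΔH ≈ +455 kJ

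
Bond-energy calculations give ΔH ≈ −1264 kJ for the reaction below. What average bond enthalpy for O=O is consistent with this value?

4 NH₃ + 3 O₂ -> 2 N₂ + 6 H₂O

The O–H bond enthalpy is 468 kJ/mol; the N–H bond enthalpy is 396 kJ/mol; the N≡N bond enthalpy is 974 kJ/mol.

D(O=O) ≈ 516 kJ/mol

Let D be the O=O bond energy.
Σ(broken) = 12×396 + 3×D = 4752 + 3D
Σ(formed) = 2×974 + 12×468 = 7564
ΔH = Σ(broken) − Σ(formed) = (4752 + 3D) − (7564) = −2812 + 3D
Setting this equal to −1264 kJ gives 3D = 1548, so D = 516 kJ/mol.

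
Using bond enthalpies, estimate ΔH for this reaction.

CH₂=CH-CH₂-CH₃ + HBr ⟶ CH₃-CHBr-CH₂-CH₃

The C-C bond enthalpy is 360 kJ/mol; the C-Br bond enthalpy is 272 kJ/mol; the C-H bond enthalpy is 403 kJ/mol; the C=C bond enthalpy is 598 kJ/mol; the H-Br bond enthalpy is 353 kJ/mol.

Bonds broken (reactants):
  C-C: 2 × 360 = 720
  C-H: 8 × 403 = 3224
  C=C: 1 × 598 = 598
  H-Br: 1 × 353 = 353
  Σ(broken) = 4895 kJ
Bonds formed (products):
  C-Br: 1 × 272 = 272
  C-C: 3 × 360 = 1080
  C-H: 9 × 403 = 3627
  Σ(formed) = 4979 kJ
ΔH = Σ(broken) − Σ(formed) = 4895 − 4979 = −84 kJ

ΔH ≈ −84 kJ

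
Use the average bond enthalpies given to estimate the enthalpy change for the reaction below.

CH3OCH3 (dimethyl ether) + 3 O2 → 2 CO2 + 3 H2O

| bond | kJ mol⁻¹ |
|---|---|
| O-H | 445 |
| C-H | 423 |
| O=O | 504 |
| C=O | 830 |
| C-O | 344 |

Bonds broken (reactants):
  C-H: 6 × 423 = 2538
  C-O: 2 × 344 = 688
  O=O: 3 × 504 = 1512
  Σ(broken) = 4738 kJ
Bonds formed (products):
  C=O: 4 × 830 = 3320
  O-H: 6 × 445 = 2670
  Σ(formed) = 5990 kJ
ΔH = Σ(broken) − Σ(formed) = 4738 − 5990 = −1252 kJ

ΔH ≈ −1252 kJ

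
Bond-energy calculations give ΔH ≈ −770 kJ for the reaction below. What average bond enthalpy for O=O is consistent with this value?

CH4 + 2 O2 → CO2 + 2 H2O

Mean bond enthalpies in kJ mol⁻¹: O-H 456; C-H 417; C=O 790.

Let D be the O=O bond energy.
Σ(broken) = 4×417 + 2×D = 1668 + 2D
Σ(formed) = 2×790 + 4×456 = 3404
ΔH = Σ(broken) − Σ(formed) = (1668 + 2D) − (3404) = −1736 + 2D
Setting this equal to −770 kJ gives 2D = 966, so D = 483 kJ/mol.

D(O=O) ≈ 483 kJ/mol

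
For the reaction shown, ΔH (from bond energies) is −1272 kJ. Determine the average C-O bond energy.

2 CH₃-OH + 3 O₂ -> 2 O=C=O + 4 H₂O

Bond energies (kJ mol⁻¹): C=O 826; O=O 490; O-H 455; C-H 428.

D(C-O) ≈ 362 kJ/mol

Let D be the C-O bond energy.
Σ(broken) = 6×428 + 2×D + 2×455 + 3×490 = 4948 + 2D
Σ(formed) = 4×826 + 8×455 = 6944
ΔH = Σ(broken) − Σ(formed) = (4948 + 2D) − (6944) = −1996 + 2D
Setting this equal to −1272 kJ gives 2D = 724, so D = 362 kJ/mol.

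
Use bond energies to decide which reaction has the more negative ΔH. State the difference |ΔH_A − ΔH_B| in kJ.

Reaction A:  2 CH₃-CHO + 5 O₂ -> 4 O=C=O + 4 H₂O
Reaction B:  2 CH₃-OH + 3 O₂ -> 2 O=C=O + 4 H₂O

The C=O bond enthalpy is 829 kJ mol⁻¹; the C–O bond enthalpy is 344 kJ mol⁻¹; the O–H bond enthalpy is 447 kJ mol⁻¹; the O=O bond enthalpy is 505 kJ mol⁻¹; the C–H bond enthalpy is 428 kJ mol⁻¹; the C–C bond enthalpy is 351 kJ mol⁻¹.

Reaction A, by 672 kJ

Reaction A:
  Bonds broken (reactants):
    C–C: 2 × 351 = 702
    C–H: 8 × 428 = 3424
    C=O: 2 × 829 = 1658
    O=O: 5 × 505 = 2525
    Σ(broken) = 8309 kJ
  Bonds formed (products):
    C=O: 8 × 829 = 6632
    O–H: 8 × 447 = 3576
    Σ(formed) = 10208 kJ
  ΔH_A = 8309 − 10208 = −1899 kJ
Reaction B:
  Bonds broken (reactants):
    C–H: 6 × 428 = 2568
    C–O: 2 × 344 = 688
    O–H: 2 × 447 = 894
    O=O: 3 × 505 = 1515
    Σ(broken) = 5665 kJ
  Bonds formed (products):
    C=O: 4 × 829 = 3316
    O–H: 8 × 447 = 3576
    Σ(formed) = 6892 kJ
  ΔH_B = 5665 − 6892 = −1227 kJ
ΔH_A − ΔH_B = −672 kJ, so reaction A has the more negative ΔH; |ΔH_A − ΔH_B| = 672 kJ.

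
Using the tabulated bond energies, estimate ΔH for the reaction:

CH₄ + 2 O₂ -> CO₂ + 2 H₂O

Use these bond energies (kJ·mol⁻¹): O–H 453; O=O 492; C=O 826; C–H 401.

ΔH ≈ −876 kJ

Bonds broken (reactants):
  C–H: 4 × 401 = 1604
  O=O: 2 × 492 = 984
  Σ(broken) = 2588 kJ
Bonds formed (products):
  C=O: 2 × 826 = 1652
  O–H: 4 × 453 = 1812
  Σ(formed) = 3464 kJ
ΔH = Σ(broken) − Σ(formed) = 2588 − 3464 = −876 kJ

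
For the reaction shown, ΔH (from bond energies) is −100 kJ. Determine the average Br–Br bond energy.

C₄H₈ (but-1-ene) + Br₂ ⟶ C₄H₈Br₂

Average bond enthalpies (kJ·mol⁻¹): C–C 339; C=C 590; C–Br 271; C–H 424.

D(Br–Br) ≈ 191 kJ/mol

Let D be the Br–Br bond energy.
Σ(broken) = 1×D + 2×339 + 8×424 + 1×590 = 4660 + D
Σ(formed) = 2×271 + 3×339 + 8×424 = 4951
ΔH = Σ(broken) − Σ(formed) = (4660 + D) − (4951) = −291 + D
Setting this equal to −100 kJ gives D = 191 kJ/mol.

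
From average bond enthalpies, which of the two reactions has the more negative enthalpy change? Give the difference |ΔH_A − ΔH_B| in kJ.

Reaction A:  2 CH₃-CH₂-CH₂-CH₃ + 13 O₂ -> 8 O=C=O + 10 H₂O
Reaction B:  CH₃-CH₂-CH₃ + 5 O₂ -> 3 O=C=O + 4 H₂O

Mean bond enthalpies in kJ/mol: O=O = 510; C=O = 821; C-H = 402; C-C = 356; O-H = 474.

Reaction A, by 3570 kJ

Reaction A:
  Bonds broken (reactants):
    C-C: 6 × 356 = 2136
    C-H: 20 × 402 = 8040
    O=O: 13 × 510 = 6630
    Σ(broken) = 16806 kJ
  Bonds formed (products):
    C=O: 16 × 821 = 13136
    O-H: 20 × 474 = 9480
    Σ(formed) = 22616 kJ
  ΔH_A = 16806 − 22616 = −5810 kJ
Reaction B:
  Bonds broken (reactants):
    C-C: 2 × 356 = 712
    C-H: 8 × 402 = 3216
    O=O: 5 × 510 = 2550
    Σ(broken) = 6478 kJ
  Bonds formed (products):
    C=O: 6 × 821 = 4926
    O-H: 8 × 474 = 3792
    Σ(formed) = 8718 kJ
  ΔH_B = 6478 − 8718 = −2240 kJ
ΔH_A − ΔH_B = −3570 kJ, so reaction A has the more negative ΔH; |ΔH_A − ΔH_B| = 3570 kJ.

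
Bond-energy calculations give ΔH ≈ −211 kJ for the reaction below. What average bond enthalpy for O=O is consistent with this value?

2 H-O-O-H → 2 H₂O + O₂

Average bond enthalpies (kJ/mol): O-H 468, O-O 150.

D(O=O) ≈ 511 kJ/mol

Let D be the O=O bond energy.
Σ(broken) = 4×468 + 2×150 = 2172
Σ(formed) = 4×468 + 1×D = 1872 + D
ΔH = Σ(broken) − Σ(formed) = (2172) − (1872 + D) = +300 − D
Setting this equal to −211 kJ gives D = 511 kJ/mol.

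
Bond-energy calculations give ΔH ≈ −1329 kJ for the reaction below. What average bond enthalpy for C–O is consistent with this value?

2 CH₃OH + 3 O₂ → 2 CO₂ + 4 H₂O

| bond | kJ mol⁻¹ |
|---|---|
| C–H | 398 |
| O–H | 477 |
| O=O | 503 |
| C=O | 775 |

D(C–O) ≈ 368 kJ/mol

Let D be the C–O bond energy.
Σ(broken) = 6×398 + 2×D + 2×477 + 3×503 = 4851 + 2D
Σ(formed) = 4×775 + 8×477 = 6916
ΔH = Σ(broken) − Σ(formed) = (4851 + 2D) − (6916) = −2065 + 2D
Setting this equal to −1329 kJ gives 2D = 736, so D = 368 kJ/mol.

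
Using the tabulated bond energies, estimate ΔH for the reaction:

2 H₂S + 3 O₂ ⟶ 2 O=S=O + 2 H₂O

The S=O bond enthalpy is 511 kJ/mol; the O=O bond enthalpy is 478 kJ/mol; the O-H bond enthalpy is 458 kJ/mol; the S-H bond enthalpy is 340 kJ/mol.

Bonds broken (reactants):
  O=O: 3 × 478 = 1434
  S-H: 4 × 340 = 1360
  Σ(broken) = 2794 kJ
Bonds formed (products):
  O-H: 4 × 458 = 1832
  S=O: 4 × 511 = 2044
  Σ(formed) = 3876 kJ
ΔH = Σ(broken) − Σ(formed) = 2794 − 3876 = −1082 kJ

ΔH ≈ −1082 kJ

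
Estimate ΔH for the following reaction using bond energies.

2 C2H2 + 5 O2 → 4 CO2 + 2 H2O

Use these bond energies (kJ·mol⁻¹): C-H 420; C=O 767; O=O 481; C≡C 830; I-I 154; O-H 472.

Bonds broken (reactants):
  C≡C: 2 × 830 = 1660
  C-H: 4 × 420 = 1680
  O=O: 5 × 481 = 2405
  Σ(broken) = 5745 kJ
Bonds formed (products):
  C=O: 8 × 767 = 6136
  O-H: 4 × 472 = 1888
  Σ(formed) = 8024 kJ
ΔH = Σ(broken) − Σ(formed) = 5745 − 8024 = −2279 kJ

ΔH ≈ −2279 kJ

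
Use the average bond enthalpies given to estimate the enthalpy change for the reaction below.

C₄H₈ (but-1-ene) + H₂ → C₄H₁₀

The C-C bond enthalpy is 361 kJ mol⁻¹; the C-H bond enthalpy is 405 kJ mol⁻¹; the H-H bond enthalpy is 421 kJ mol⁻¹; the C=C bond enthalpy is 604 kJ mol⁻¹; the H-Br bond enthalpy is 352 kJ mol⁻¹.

Bonds broken (reactants):
  C-C: 2 × 361 = 722
  C-H: 8 × 405 = 3240
  C=C: 1 × 604 = 604
  H-H: 1 × 421 = 421
  Σ(broken) = 4987 kJ
Bonds formed (products):
  C-C: 3 × 361 = 1083
  C-H: 10 × 405 = 4050
  Σ(formed) = 5133 kJ
ΔH = Σ(broken) − Σ(formed) = 4987 − 5133 = −146 kJ

ΔH ≈ −146 kJ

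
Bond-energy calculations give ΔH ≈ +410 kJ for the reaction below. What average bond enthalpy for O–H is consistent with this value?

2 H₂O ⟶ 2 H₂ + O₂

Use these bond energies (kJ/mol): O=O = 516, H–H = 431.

Let D be the O–H bond energy.
Σ(broken) = 4×D = 4D
Σ(formed) = 2×431 + 1×516 = 1378
ΔH = Σ(broken) − Σ(formed) = (4D) − (1378) = −1378 + 4D
Setting this equal to +410 kJ gives 4D = 1788, so D = 447 kJ/mol.

D(O–H) ≈ 447 kJ/mol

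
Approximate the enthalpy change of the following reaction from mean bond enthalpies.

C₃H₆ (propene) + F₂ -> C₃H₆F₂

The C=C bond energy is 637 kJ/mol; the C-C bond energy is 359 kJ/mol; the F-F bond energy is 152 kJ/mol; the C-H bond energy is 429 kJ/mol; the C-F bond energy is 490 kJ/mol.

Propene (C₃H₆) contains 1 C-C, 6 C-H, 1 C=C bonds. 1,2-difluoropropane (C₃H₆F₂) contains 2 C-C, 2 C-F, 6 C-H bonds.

Bonds broken (reactants):
  C-C: 1 × 359 = 359
  C-H: 6 × 429 = 2574
  C=C: 1 × 637 = 637
  F-F: 1 × 152 = 152
  Σ(broken) = 3722 kJ
Bonds formed (products):
  C-C: 2 × 359 = 718
  C-F: 2 × 490 = 980
  C-H: 6 × 429 = 2574
  Σ(formed) = 4272 kJ
ΔH = Σ(broken) − Σ(formed) = 3722 − 4272 = −550 kJ

ΔH ≈ −550 kJ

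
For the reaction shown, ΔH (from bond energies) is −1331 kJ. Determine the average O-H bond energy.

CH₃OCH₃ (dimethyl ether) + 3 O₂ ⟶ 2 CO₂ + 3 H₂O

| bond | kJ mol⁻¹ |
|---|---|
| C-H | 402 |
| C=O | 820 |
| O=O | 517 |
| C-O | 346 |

Let D be the O-H bond energy.
Σ(broken) = 6×402 + 2×346 + 3×517 = 4655
Σ(formed) = 4×820 + 6×D = 3280 + 6D
ΔH = Σ(broken) − Σ(formed) = (4655) − (3280 + 6D) = +1375 − 6D
Setting this equal to −1331 kJ gives 6D = 2706, so D = 451 kJ/mol.

D(O-H) ≈ 451 kJ/mol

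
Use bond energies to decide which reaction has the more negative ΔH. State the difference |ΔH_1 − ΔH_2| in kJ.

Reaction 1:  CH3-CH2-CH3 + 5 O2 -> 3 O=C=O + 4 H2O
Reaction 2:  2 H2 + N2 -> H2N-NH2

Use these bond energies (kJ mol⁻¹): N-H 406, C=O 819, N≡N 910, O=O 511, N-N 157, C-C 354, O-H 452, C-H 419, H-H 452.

Reaction 1:
  Bonds broken (reactants):
    C-C: 2 × 354 = 708
    C-H: 8 × 419 = 3352
    O=O: 5 × 511 = 2555
    Σ(broken) = 6615 kJ
  Bonds formed (products):
    C=O: 6 × 819 = 4914
    O-H: 8 × 452 = 3616
    Σ(formed) = 8530 kJ
  ΔH_1 = 6615 − 8530 = −1915 kJ
Reaction 2:
  Bonds broken (reactants):
    H-H: 2 × 452 = 904
    N≡N: 1 × 910 = 910
    Σ(broken) = 1814 kJ
  Bonds formed (products):
    N-H: 4 × 406 = 1624
    N-N: 1 × 157 = 157
    Σ(formed) = 1781 kJ
  ΔH_2 = 1814 − 1781 = +33 kJ
ΔH_1 − ΔH_2 = −1948 kJ, so reaction 1 has the more negative ΔH; |ΔH_1 − ΔH_2| = 1948 kJ.

Reaction 1, by 1948 kJ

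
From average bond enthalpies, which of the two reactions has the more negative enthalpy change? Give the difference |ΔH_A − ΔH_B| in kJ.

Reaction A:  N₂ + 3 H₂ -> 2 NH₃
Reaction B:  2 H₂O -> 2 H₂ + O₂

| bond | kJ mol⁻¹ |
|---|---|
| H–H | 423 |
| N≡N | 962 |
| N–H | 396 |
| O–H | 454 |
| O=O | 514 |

Reaction A:
  Bonds broken (reactants):
    H–H: 3 × 423 = 1269
    N≡N: 1 × 962 = 962
    Σ(broken) = 2231 kJ
  Bonds formed (products):
    N–H: 6 × 396 = 2376
    Σ(formed) = 2376 kJ
  ΔH_A = 2231 − 2376 = −145 kJ
Reaction B:
  Bonds broken (reactants):
    O–H: 4 × 454 = 1816
    Σ(broken) = 1816 kJ
  Bonds formed (products):
    H–H: 2 × 423 = 846
    O=O: 1 × 514 = 514
    Σ(formed) = 1360 kJ
  ΔH_B = 1816 − 1360 = +456 kJ
ΔH_A − ΔH_B = −601 kJ, so reaction A has the more negative ΔH; |ΔH_A − ΔH_B| = 601 kJ.

Reaction A, by 601 kJ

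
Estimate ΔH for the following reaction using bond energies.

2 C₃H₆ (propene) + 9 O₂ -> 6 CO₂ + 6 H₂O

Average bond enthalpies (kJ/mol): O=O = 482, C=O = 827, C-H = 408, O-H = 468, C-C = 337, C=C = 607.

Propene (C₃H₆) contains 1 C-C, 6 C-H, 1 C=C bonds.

Bonds broken (reactants):
  C-C: 2 × 337 = 674
  C-H: 12 × 408 = 4896
  C=C: 2 × 607 = 1214
  O=O: 9 × 482 = 4338
  Σ(broken) = 11122 kJ
Bonds formed (products):
  C=O: 12 × 827 = 9924
  O-H: 12 × 468 = 5616
  Σ(formed) = 15540 kJ
ΔH = Σ(broken) − Σ(formed) = 11122 − 15540 = −4418 kJ

ΔH ≈ −4418 kJ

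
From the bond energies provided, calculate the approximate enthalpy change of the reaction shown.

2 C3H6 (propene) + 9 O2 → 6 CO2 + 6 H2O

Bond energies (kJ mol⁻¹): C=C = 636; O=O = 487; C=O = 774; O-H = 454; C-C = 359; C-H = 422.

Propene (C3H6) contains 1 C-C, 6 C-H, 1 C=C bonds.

Bonds broken (reactants):
  C-C: 2 × 359 = 718
  C-H: 12 × 422 = 5064
  C=C: 2 × 636 = 1272
  O=O: 9 × 487 = 4383
  Σ(broken) = 11437 kJ
Bonds formed (products):
  C=O: 12 × 774 = 9288
  O-H: 12 × 454 = 5448
  Σ(formed) = 14736 kJ
ΔH = Σ(broken) − Σ(formed) = 11437 − 14736 = −3299 kJ

ΔH ≈ −3299 kJ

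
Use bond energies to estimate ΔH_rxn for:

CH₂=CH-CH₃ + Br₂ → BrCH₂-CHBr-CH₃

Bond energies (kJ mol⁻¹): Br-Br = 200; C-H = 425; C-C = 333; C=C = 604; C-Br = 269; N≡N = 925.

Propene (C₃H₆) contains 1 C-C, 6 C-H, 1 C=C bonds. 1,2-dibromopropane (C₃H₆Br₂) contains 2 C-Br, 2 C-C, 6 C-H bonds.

Bonds broken (reactants):
  Br-Br: 1 × 200 = 200
  C-C: 1 × 333 = 333
  C-H: 6 × 425 = 2550
  C=C: 1 × 604 = 604
  Σ(broken) = 3687 kJ
Bonds formed (products):
  C-Br: 2 × 269 = 538
  C-C: 2 × 333 = 666
  C-H: 6 × 425 = 2550
  Σ(formed) = 3754 kJ
ΔH = Σ(broken) − Σ(formed) = 3687 − 3754 = −67 kJ

ΔH ≈ −67 kJ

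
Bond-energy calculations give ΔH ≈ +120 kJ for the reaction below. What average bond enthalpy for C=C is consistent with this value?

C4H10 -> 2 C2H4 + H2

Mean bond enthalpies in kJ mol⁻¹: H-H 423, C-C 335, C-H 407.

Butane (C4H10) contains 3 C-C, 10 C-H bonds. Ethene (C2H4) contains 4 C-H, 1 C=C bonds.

Let D be the C=C bond energy.
Σ(broken) = 3×335 + 10×407 = 5075
Σ(formed) = 8×407 + 2×D + 1×423 = 3679 + 2D
ΔH = Σ(broken) − Σ(formed) = (5075) − (3679 + 2D) = +1396 − 2D
Setting this equal to +120 kJ gives 2D = 1276, so D = 638 kJ/mol.

D(C=C) ≈ 638 kJ/mol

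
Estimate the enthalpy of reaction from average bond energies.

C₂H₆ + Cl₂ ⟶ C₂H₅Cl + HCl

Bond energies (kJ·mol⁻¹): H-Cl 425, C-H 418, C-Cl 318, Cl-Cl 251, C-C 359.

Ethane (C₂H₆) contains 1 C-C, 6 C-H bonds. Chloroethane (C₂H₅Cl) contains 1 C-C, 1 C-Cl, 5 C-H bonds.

ΔH ≈ −74 kJ

Bonds broken (reactants):
  C-C: 1 × 359 = 359
  C-H: 6 × 418 = 2508
  Cl-Cl: 1 × 251 = 251
  Σ(broken) = 3118 kJ
Bonds formed (products):
  C-C: 1 × 359 = 359
  C-Cl: 1 × 318 = 318
  C-H: 5 × 418 = 2090
  H-Cl: 1 × 425 = 425
  Σ(formed) = 3192 kJ
ΔH = Σ(broken) − Σ(formed) = 3118 − 3192 = −74 kJ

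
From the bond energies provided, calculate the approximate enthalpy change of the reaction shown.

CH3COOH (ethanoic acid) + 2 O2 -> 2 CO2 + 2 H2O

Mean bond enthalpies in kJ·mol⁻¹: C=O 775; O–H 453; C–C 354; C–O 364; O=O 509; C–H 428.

Bonds broken (reactants):
  C–C: 1 × 354 = 354
  C–H: 3 × 428 = 1284
  C–O: 1 × 364 = 364
  C=O: 1 × 775 = 775
  O–H: 1 × 453 = 453
  O=O: 2 × 509 = 1018
  Σ(broken) = 4248 kJ
Bonds formed (products):
  C=O: 4 × 775 = 3100
  O–H: 4 × 453 = 1812
  Σ(formed) = 4912 kJ
ΔH = Σ(broken) − Σ(formed) = 4248 − 4912 = −664 kJ

ΔH ≈ −664 kJ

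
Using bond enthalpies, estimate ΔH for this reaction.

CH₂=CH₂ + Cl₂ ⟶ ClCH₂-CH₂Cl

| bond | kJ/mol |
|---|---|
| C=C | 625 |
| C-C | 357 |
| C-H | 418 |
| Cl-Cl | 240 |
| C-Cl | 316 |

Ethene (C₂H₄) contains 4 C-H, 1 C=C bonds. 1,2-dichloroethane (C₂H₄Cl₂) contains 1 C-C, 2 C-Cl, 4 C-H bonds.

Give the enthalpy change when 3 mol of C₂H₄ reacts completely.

ΔH = −372 kJ

Bonds broken (reactants):
  C-H: 4 × 418 = 1672
  C=C: 1 × 625 = 625
  Cl-Cl: 1 × 240 = 240
  Σ(broken) = 2537 kJ
Bonds formed (products):
  C-C: 1 × 357 = 357
  C-Cl: 2 × 316 = 632
  C-H: 4 × 418 = 1672
  Σ(formed) = 2661 kJ
ΔH = Σ(broken) − Σ(formed) = 2537 − 2661 = −124 kJ
For 3× the reaction as written: 3 × (−124) = −372 kJ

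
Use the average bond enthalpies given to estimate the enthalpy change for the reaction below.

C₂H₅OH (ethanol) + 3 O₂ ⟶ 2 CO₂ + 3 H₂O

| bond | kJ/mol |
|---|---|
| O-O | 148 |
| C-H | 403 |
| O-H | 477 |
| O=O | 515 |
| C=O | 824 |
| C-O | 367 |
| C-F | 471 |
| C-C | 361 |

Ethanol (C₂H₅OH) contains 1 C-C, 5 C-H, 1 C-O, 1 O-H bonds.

ΔH ≈ −1393 kJ

Bonds broken (reactants):
  C-C: 1 × 361 = 361
  C-H: 5 × 403 = 2015
  C-O: 1 × 367 = 367
  O-H: 1 × 477 = 477
  O=O: 3 × 515 = 1545
  Σ(broken) = 4765 kJ
Bonds formed (products):
  C=O: 4 × 824 = 3296
  O-H: 6 × 477 = 2862
  Σ(formed) = 6158 kJ
ΔH = Σ(broken) − Σ(formed) = 4765 − 6158 = −1393 kJ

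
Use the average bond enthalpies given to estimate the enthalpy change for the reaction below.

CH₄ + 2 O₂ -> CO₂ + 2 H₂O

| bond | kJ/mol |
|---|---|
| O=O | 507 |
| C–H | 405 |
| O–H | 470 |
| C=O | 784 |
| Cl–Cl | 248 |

Bonds broken (reactants):
  C–H: 4 × 405 = 1620
  O=O: 2 × 507 = 1014
  Σ(broken) = 2634 kJ
Bonds formed (products):
  C=O: 2 × 784 = 1568
  O–H: 4 × 470 = 1880
  Σ(formed) = 3448 kJ
ΔH = Σ(broken) − Σ(formed) = 2634 − 3448 = −814 kJ

ΔH ≈ −814 kJ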